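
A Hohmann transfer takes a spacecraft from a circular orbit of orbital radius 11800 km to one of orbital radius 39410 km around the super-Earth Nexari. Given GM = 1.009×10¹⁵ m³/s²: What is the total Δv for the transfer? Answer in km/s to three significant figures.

r₁ = 11800 km = 1.180×10⁷ m.
r₂ = 39410 km = 3.941×10⁷ m.
Transfer ellipse a_t = (r₁ + r₂)/2 = 2.560×10⁷ m.
At r₁: circular v_c1 = √(μ/r₁) = 9247 m/s; transfer-periapsis v_p = √[μ(2/r₁ − 1/a_t)] = 11470 m/s.
Δv₁ = v_p − v_c1 = 2225 m/s.
At r₂: circular v_c2 = √(μ/r₂) = 5060 m/s; transfer-apoapsis v_a = √[μ(2/r₂ − 1/a_t)] = 3435 m/s.
Δv₂ = v_c2 − v_a = 1625 m/s.
Total Δv = Δv₁ + Δv₂ = 3850 m/s = 3.850 km/s.

Δv_total ≈ 3.85 km/s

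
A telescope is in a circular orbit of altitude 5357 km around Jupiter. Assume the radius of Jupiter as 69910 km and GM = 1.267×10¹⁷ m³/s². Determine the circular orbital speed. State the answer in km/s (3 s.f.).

r = 69910 + 5357 = 75267 km = 7.5267×10⁷ m.
For a circular orbit v = √(μ/r) = √(1.267×10¹⁷ / 7.527×10⁷) = √(1.683×10⁹) = 41030 m/s.
That is 41.03 km/s.

v ≈ 41.0 km/s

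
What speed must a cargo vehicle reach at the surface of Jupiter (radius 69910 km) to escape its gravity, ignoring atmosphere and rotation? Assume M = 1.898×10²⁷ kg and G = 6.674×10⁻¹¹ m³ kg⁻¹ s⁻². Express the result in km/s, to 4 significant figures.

μ = GM = 6.674×10⁻¹¹ × 1.898×10²⁷ = 1.267×10¹⁷ m³/s².
r = R = 6.991×10⁷ m.
Escape speed v_esc = √(2μ/r) = √(2 × 1.267×10¹⁷ / 6.991×10⁷) = √(3.624×10⁹) = 60200 m/s.
= 60.20 km/s.

v_esc ≈ 60.20 km/s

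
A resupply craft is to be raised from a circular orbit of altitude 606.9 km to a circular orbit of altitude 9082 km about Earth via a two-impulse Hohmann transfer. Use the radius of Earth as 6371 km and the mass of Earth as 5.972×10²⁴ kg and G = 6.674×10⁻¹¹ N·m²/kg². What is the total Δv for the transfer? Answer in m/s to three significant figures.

μ = GM = 6.674×10⁻¹¹ × 5.972×10²⁴ = 3.986×10¹⁴ m³/s².
r₁ = 6371 + 606.9 = 6977.9 km = 6.9779×10⁶ m.
r₂ = 6371 + 9082 = 15453 km = 1.5453×10⁷ m.
Transfer ellipse a_t = (r₁ + r₂)/2 = 1.122×10⁷ m.
At r₁: circular v_c1 = √(μ/r₁) = 7558 m/s; transfer-perigee v_p = √[μ(2/r₁ − 1/a_t)] = 8871 m/s.
Δv₁ = v_p − v_c1 = 1314 m/s.
At r₂: circular v_c2 = √(μ/r₂) = 5079 m/s; transfer-apogee v_a = √[μ(2/r₂ − 1/a_t)] = 4006 m/s.
Δv₂ = v_c2 − v_a = 1073 m/s.
Total Δv = Δv₁ + Δv₂ = 2386 m/s.

Δv_total ≈ 2390 m/s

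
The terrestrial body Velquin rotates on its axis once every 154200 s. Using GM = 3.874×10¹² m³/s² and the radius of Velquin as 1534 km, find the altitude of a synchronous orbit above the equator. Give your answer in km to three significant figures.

h_sync ≈ 11700 km

A synchronous orbit has period T, so by Kepler's third law a = (μT²/4π²)^(1/3).
μT²/4π² = 3.874×10¹² × (1.542×10⁵)² / 39.48 = 2.333×10²¹ m³.
a = 1.326×10⁷ m = 13263 km.
Altitude h = a − R = 13263 − 1534 = 11729 km.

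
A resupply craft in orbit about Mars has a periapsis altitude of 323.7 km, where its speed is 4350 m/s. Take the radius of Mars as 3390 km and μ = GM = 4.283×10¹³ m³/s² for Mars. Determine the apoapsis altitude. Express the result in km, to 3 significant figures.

apoapsis altitude ≈ 13600 km

r_p = 3390 + 323.7 = 3713.7 km = 3.714×10⁶ m.
Specific energy ε = v²/2 − μ/r = -2.072×10⁶ J/kg, so a = −μ/(2ε) = 1.034×10⁷ m.
The apsides satisfy r_p + r_a = 2a, so the apoapsis radius is 2a − r_p = 1.696×10⁷ m = 16960 km.
Apoapsis altitude = 16960 − 3390 = 13570 km.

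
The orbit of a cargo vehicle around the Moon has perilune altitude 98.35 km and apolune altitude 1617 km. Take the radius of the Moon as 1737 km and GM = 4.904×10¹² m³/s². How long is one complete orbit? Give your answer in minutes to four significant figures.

T ≈ 197.6 minutes

r_p = 1737 + 98.35 = 1835.3 km = 1.8354×10⁶ m.
r_a = 1737 + 1617 = 3354.0 km = 3.3540×10⁶ m.
Semi-major axis a = (r_p + r_a)/2 = (1835.3 + 3354.0)/2 = 2594.7 km = 2.595×10⁶ m.
By Kepler's third law T = 2π√(a³/μ) = 2π × 1.887×10³ = 1.186×10⁴ s.
= 197.6 minutes.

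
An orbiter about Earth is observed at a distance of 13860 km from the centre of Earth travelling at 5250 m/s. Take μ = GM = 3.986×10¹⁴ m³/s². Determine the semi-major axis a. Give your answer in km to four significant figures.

a ≈ 13310 km

r = 1.386×10⁷ m.
Vis-viva rearranged: 1/a = 2/r − v²/μ = 1.443×10⁻⁷ − 6.915×10⁻⁸ = 7.515×10⁻⁸ m⁻¹.
a = 1.331×10⁷ m = 13306 km.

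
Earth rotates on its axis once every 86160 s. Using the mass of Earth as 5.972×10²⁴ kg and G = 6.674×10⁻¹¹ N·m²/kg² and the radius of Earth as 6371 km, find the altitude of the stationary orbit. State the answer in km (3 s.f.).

μ = GM = 6.674×10⁻¹¹ × 5.972×10²⁴ = 3.986×10¹⁴ m³/s².
A synchronous orbit has period T, so by Kepler's third law a = (μT²/4π²)^(1/3).
μT²/4π² = 3.986×10¹⁴ × (8.616×10⁴)² / 39.48 = 7.495×10²² m³.
a = 4.216×10⁷ m = 42162 km.
Altitude h = a − R = 42162 − 6371 = 35791 km.

h_sync ≈ 35800 km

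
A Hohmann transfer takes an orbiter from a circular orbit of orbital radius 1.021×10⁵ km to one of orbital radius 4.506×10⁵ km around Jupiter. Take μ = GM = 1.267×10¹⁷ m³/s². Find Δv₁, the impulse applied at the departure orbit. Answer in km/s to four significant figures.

Δv ≈ 9.755 km/s

r₁ = 1.021×10⁵ km = 1.021×10⁸ m.
r₂ = 4.506×10⁵ km = 4.506×10⁸ m.
Transfer ellipse a_t = (r₁ + r₂)/2 = 2.764×10⁸ m.
At r₁: circular v_c1 = √(μ/r₁) = 35230 m/s; transfer-perijove v_p = √[μ(2/r₁ − 1/a_t)] = 44980 m/s.
Δv₁ = v_p − v_c1 = 9755 m/s.
= 9.755 km/s.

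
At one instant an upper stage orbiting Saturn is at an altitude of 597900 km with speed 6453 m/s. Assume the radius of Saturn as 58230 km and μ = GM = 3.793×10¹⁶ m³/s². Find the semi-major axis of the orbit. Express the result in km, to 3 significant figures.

r = 58230 + 597900 = 6.5613×10⁵ km = 6.561×10⁸ m.
Vis-viva rearranged: 1/a = 2/r − v²/μ = 3.048×10⁻⁹ − 1.098×10⁻⁹ = 1.950×10⁻⁹ m⁻¹.
a = 5.127×10⁸ m = 5.1273×10⁵ km.

a ≈ 5.13×10⁵ km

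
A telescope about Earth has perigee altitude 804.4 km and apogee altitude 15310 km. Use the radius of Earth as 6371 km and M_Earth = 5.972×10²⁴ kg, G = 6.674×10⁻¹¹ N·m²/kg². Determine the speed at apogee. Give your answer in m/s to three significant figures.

v ≈ 3020 m/s

μ = GM = 6.674×10⁻¹¹ × 5.972×10²⁴ = 3.986×10¹⁴ m³/s².
r_p = 6371 + 804.4 = 7175.4 km = 7.1754×10⁶ m.
r_a = 6371 + 15310 = 21681 km = 2.1681×10⁷ m.
Semi-major axis a = (r_p + r_a)/2 = 14428 km = 1.443×10⁷ m.
Vis-viva: v² = μ(2/r − 1/a) = 3.986×10¹⁴ × (9.225×10⁻⁸ − 6.931×10⁻⁸) = 9.142×10⁶ m²/s².
v = 3024 m/s.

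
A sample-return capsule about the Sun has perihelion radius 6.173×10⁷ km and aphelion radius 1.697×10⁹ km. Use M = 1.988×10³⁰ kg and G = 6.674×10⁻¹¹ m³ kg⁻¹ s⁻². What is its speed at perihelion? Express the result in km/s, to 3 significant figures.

v ≈ 64.4 km/s

μ = GM = 6.674×10⁻¹¹ × 1.988×10³⁰ = 1.327×10²⁰ m³/s².
Semi-major axis a = (r_p + r_a)/2 = 8.7936×10⁸ km = 8.794×10¹¹ m.
Vis-viva: v² = μ(2/r − 1/a) = 1.327×10²⁰ × (3.240×10⁻¹¹ − 1.137×10⁻¹²) = 4.148×10⁹ m²/s².
v = 64400 m/s = 64.40 km/s.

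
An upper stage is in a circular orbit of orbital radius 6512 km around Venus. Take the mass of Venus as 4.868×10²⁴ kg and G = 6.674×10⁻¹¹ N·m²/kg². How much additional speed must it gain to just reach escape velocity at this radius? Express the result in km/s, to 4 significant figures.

μ = GM = 6.674×10⁻¹¹ × 4.868×10²⁴ = 3.249×10¹⁴ m³/s².
r = 6512 km = 6.512×10⁶ m.
Circular speed v_c = √(μ/r) = 7063 m/s.
Escape speed v_esc = √(2μ/r) = √2 × v_c = 9989 m/s.
Δv = v_esc − v_c = 2926 m/s = 2.926 km/s.

Δv ≈ 2.926 km/s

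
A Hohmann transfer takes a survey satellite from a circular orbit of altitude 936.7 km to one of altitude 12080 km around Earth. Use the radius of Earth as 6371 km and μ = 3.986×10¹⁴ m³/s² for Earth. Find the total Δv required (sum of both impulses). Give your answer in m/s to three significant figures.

Δv_total ≈ 2600 m/s

r₁ = 6371 + 936.7 = 7307.7 km = 7.3077×10⁶ m.
r₂ = 6371 + 12080 = 18451 km = 1.8451×10⁷ m.
Transfer ellipse a_t = (r₁ + r₂)/2 = 1.288×10⁷ m.
At r₁: circular v_c1 = √(μ/r₁) = 7385 m/s; transfer-perigee v_p = √[μ(2/r₁ − 1/a_t)] = 8840 m/s.
Δv₁ = v_p − v_c1 = 1454 m/s.
At r₂: circular v_c2 = √(μ/r₂) = 4648 m/s; transfer-apogee v_a = √[μ(2/r₂ − 1/a_t)] = 3501 m/s.
Δv₂ = v_c2 − v_a = 1147 m/s.
Total Δv = Δv₁ + Δv₂ = 2601 m/s.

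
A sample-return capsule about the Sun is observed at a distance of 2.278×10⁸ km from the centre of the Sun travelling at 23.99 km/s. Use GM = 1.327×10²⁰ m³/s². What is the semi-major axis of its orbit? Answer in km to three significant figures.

a ≈ 2.25×10⁸ km

r = 2.278×10¹¹ m.
Specific orbital energy ε = v²/2 − μ/r = (23990)²/2 − 1.327×10²⁰/2.278×10¹¹ = -2.948×10⁸ J/kg.
Since ε = −μ/(2a), a = −μ/(2ε) = 2.251×10¹¹ m = 2.2509×10⁸ km.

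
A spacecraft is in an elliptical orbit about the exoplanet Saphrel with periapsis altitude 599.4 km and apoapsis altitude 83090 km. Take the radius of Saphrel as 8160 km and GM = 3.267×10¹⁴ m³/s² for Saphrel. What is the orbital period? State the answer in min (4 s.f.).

T ≈ 2049 min

r_p = 8160 + 599.4 = 8759.4 km = 8.7594×10⁶ m.
r_a = 8160 + 83090 = 91250 km = 9.1250×10⁷ m.
Semi-major axis a = (r_p + r_a)/2 = (8759.4 + 91250)/2 = 50005 km = 5.000×10⁷ m.
By Kepler's third law T = 2π√(a³/μ) = 2π × 1.956×10⁴ = 1.229×10⁵ s.
= 2049 min.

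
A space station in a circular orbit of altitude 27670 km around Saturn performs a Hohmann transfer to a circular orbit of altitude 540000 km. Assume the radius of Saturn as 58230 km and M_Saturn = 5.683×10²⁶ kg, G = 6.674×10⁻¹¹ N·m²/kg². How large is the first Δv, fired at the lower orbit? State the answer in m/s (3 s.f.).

μ = GM = 6.674×10⁻¹¹ × 5.683×10²⁶ = 3.793×10¹⁶ m³/s².
r₁ = 58230 + 27670 = 85900 km = 8.5900×10⁷ m.
r₂ = 58230 + 540000 = 598230 km = 5.9823×10⁸ m.
Transfer ellipse a_t = (r₁ + r₂)/2 = 3.421×10⁸ m.
At r₁: circular v_c1 = √(μ/r₁) = 21010 m/s; transfer-perikrone v_p = √[μ(2/r₁ − 1/a_t)] = 27790 m/s.
Δv₁ = v_p − v_c1 = 6776 m/s.

Δv ≈ 6780 m/s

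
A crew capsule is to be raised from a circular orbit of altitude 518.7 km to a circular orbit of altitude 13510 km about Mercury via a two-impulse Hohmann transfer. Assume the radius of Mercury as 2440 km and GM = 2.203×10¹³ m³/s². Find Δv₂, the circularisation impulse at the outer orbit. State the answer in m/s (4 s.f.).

Δv ≈ 517.8 m/s

r₁ = 2440 + 518.7 = 2958.7 km = 2.9587×10⁶ m.
r₂ = 2440 + 13510 = 15950 km = 1.5950×10⁷ m.
Transfer ellipse a_t = (r₁ + r₂)/2 = 9.454×10⁶ m.
At r₁: circular v_c1 = √(μ/r₁) = 2729 m/s; transfer-periherm v_p = √[μ(2/r₁ − 1/a_t)] = 3544 m/s.
At r₂: circular v_c2 = √(μ/r₂) = 1175 m/s; transfer-apoherm v_a = √[μ(2/r₂ − 1/a_t)] = 657.4 m/s.
Δv₂ = v_c2 − v_a = 517.8 m/s.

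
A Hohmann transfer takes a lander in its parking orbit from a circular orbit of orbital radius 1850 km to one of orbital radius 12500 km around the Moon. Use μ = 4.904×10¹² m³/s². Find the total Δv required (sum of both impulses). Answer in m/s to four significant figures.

Δv_total ≈ 829.2 m/s

r₁ = 1850 km = 1.850×10⁶ m.
r₂ = 12500 km = 1.250×10⁷ m.
Transfer ellipse a_t = (r₁ + r₂)/2 = 7.175×10⁶ m.
At r₁: circular v_c1 = √(μ/r₁) = 1628 m/s; transfer-perilune v_p = √[μ(2/r₁ − 1/a_t)] = 2149 m/s.
Δv₁ = v_p − v_c1 = 520.9 m/s.
At r₂: circular v_c2 = √(μ/r₂) = 626.4 m/s; transfer-apolune v_a = √[μ(2/r₂ − 1/a_t)] = 318.0 m/s.
Δv₂ = v_c2 − v_a = 308.3 m/s.
Total Δv = Δv₁ + Δv₂ = 829.2 m/s.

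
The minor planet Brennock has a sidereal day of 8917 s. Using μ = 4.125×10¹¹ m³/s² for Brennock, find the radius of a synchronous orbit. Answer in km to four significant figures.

A synchronous orbit has period T, so by Kepler's third law a = (μT²/4π²)^(1/3).
μT²/4π² = 4.125×10¹¹ × (8.917×10³)² / 39.48 = 8.308×10¹⁷ m³.
a = 9.401×10⁵ m = 940.09 km.

r_sync ≈ 940.1 km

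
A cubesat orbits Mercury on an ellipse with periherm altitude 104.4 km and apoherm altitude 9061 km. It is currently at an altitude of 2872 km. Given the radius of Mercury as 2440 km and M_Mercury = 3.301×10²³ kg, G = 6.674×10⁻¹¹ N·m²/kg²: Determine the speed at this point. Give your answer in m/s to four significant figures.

μ = GM = 6.674×10⁻¹¹ × 3.301×10²³ = 2.203×10¹³ m³/s².
r_p = 2440 + 104.4 = 2544.4 km = 2.5444×10⁶ m.
r_a = 2440 + 9061 = 11501 km = 1.1501×10⁷ m.
r = 2440 + 2872 = 5312.0 km = 5.312×10⁶ m.
Semi-major axis a = (r_p + r_a)/2 = 7022.7 km = 7.023×10⁶ m.
Vis-viva: v² = μ(2/r − 1/a) = 2.203×10¹³ × (3.765×10⁻⁷ − 1.424×10⁻⁷) = 5.158×10⁶ m²/s².
v = 2271 m/s.

v ≈ 2271 m/s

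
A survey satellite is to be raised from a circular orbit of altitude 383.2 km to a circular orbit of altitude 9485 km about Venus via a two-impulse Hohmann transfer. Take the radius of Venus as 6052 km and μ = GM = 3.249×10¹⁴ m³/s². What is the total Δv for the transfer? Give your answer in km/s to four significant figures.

r₁ = 6052 + 383.2 = 6435.2 km = 6.4352×10⁶ m.
r₂ = 6052 + 9485 = 15537 km = 1.5537×10⁷ m.
Transfer ellipse a_t = (r₁ + r₂)/2 = 1.099×10⁷ m.
At r₁: circular v_c1 = √(μ/r₁) = 7105 m/s; transfer-periapsis v_p = √[μ(2/r₁ − 1/a_t)] = 8450 m/s.
Δv₁ = v_p − v_c1 = 1344 m/s.
At r₂: circular v_c2 = √(μ/r₂) = 4573 m/s; transfer-apoapsis v_a = √[μ(2/r₂ − 1/a_t)] = 3500 m/s.
Δv₂ = v_c2 − v_a = 1073 m/s.
Total Δv = Δv₁ + Δv₂ = 2418 m/s = 2.418 km/s.

Δv_total ≈ 2.418 km/s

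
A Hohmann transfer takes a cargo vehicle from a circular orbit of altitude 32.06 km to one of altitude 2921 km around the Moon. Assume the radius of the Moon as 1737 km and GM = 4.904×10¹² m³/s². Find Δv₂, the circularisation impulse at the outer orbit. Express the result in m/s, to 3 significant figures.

r₁ = 1737 + 32.06 = 1769.1 km = 1.7691×10⁶ m.
r₂ = 1737 + 2921 = 4658.0 km = 4.6580×10⁶ m.
Transfer ellipse a_t = (r₁ + r₂)/2 = 3.214×10⁶ m.
At r₁: circular v_c1 = √(μ/r₁) = 1665 m/s; transfer-perilune v_p = √[μ(2/r₁ − 1/a_t)] = 2005 m/s.
At r₂: circular v_c2 = √(μ/r₂) = 1026 m/s; transfer-apolune v_a = √[μ(2/r₂ − 1/a_t)] = 761.3 m/s.
Δv₂ = v_c2 − v_a = 264.8 m/s.

Δv ≈ 265 m/s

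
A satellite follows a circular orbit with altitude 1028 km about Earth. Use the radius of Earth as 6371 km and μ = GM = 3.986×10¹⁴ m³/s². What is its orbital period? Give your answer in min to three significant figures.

r = 6371 + 1028 = 7399.0 km = 7.3990×10⁶ m.
Kepler's third law: T = 2π√(r³/μ) = 2π√((7.399×10⁶)³ / 3.986×10¹⁴).
r³/μ = 1.016×10⁶ s², so T = 2π × 1.008×10³ = 6.334×10³ s.
Converting: 6.334×10³ s ÷ 60.00 = 105.6 min.

T ≈ 106 min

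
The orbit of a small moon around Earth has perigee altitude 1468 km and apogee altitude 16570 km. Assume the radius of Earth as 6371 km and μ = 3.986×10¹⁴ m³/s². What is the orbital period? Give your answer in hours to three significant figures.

r_p = 6371 + 1468 = 7839.0 km = 7.8390×10⁶ m.
r_a = 6371 + 16570 = 22941 km = 2.2941×10⁷ m.
Semi-major axis a = (r_p + r_a)/2 = (7839.0 + 22941)/2 = 15390 km = 1.539×10⁷ m.
By Kepler's third law T = 2π√(a³/μ) = 2π × 3.024×10³ = 1.900×10⁴ s.
= 5.278 hours.

T ≈ 5.28 hours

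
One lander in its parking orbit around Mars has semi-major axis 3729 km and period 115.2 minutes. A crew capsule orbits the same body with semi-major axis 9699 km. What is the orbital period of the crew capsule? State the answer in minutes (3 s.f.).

T₂ ≈ 483 minutes

Kepler's third law: T² ∝ a³, so T₂ = T₁ (a₂/a₁)^(3/2).
a₂/a₁ = 2.601, (a₂/a₁)^(3/2) = 4.195.
T₂ = 115.2 × 4.195 = 483.2 minutes.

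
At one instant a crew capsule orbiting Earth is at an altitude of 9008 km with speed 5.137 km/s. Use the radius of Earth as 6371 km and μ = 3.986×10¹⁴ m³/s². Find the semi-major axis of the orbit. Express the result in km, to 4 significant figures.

a ≈ 15660 km

r = 6371 + 9008 = 15379 km = 1.538×10⁷ m.
Specific orbital energy ε = v²/2 − μ/r = (5137)²/2 − 3.986×10¹⁴/1.538×10⁷ = -1.272×10⁷ J/kg.
Since ε = −μ/(2a), a = −μ/(2ε) = 1.566×10⁷ m = 15663 km.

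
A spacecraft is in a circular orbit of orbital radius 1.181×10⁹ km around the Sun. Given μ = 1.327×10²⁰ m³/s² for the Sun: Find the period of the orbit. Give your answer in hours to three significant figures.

r = 1.181×10⁹ km = 1.181×10¹² m.
Kepler's third law: T = 2π√(r³/μ) = 2π√((1.181×10¹²)³ / 1.327×10²⁰).
r³/μ = 1.241×10¹⁶ s², so T = 2π × 1.114×10⁸ = 7.000×10⁸ s.
Converting: 7.000×10⁸ s ÷ 3600 = 1.945×10⁵ hours.

T ≈ 194000 hours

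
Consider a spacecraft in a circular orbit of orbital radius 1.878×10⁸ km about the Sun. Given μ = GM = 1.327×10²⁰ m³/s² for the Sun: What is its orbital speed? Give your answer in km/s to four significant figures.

v ≈ 26.58 km/s

r = 1.878×10⁸ km = 1.878×10¹¹ m.
For a circular orbit v = √(μ/r) = √(1.327×10²⁰ / 1.878×10¹¹) = √(7.066×10⁸) = 26580 m/s.
That is 26.58 km/s.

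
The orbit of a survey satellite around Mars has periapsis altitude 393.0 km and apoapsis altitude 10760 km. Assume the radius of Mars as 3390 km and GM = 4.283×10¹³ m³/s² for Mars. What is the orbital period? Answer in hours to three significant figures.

T ≈ 7.16 hours

r_p = 3390 + 393.0 = 3783.0 km = 3.7830×10⁶ m.
r_a = 3390 + 10760 = 14150 km = 1.4150×10⁷ m.
Semi-major axis a = (r_p + r_a)/2 = (3783.0 + 14150)/2 = 8966.5 km = 8.966×10⁶ m.
By Kepler's third law T = 2π√(a³/μ) = 2π × 4.103×10³ = 2.578×10⁴ s.
= 7.160 hours.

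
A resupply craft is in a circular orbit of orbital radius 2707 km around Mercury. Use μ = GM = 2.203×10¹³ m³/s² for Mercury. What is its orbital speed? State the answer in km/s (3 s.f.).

v ≈ 2.85 km/s

r = 2707 km = 2.707×10⁶ m.
For a circular orbit v = √(μ/r) = √(2.203×10¹³ / 2.707×10⁶) = √(8.138×10⁶) = 2853 m/s.
That is 2.853 km/s.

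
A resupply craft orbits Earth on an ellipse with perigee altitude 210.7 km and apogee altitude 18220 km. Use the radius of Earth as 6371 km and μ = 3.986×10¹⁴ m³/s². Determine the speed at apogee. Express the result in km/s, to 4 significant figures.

r_p = 6371 + 210.7 = 6581.7 km = 6.5817×10⁶ m.
r_a = 6371 + 18220 = 24591 km = 2.4591×10⁷ m.
Semi-major axis a = (r_p + r_a)/2 = 15586 km = 1.559×10⁷ m.
Vis-viva: v² = μ(2/r − 1/a) = 3.986×10¹⁴ × (8.133×10⁻⁸ − 6.416×10⁻⁸) = 6.845×10⁶ m²/s².
v = 2616 m/s = 2.616 km/s.

v ≈ 2.616 km/s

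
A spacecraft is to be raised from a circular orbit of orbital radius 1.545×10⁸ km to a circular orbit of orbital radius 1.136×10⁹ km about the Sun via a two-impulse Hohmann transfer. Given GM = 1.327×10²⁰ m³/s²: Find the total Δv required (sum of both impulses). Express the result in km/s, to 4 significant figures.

r₁ = 1.545×10⁸ km = 1.545×10¹¹ m.
r₂ = 1.136×10⁹ km = 1.136×10¹² m.
Transfer ellipse a_t = (r₁ + r₂)/2 = 6.452×10¹¹ m.
At r₁: circular v_c1 = √(μ/r₁) = 29310 m/s; transfer-perihelion v_p = √[μ(2/r₁ − 1/a_t)] = 38890 m/s.
Δv₁ = v_p − v_c1 = 9579 m/s.
At r₂: circular v_c2 = √(μ/r₂) = 10810 m/s; transfer-aphelion v_a = √[μ(2/r₂ − 1/a_t)] = 5289 m/s.
Δv₂ = v_c2 − v_a = 5519 m/s.
Total Δv = Δv₁ + Δv₂ = 15100 m/s = 15.10 km/s.

Δv_total ≈ 15.10 km/s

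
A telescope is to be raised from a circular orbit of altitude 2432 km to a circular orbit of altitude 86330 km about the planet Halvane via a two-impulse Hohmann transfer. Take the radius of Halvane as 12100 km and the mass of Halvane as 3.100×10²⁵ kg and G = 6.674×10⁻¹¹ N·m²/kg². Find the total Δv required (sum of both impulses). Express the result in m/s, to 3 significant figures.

Δv_total ≈ 6080 m/s

μ = GM = 6.674×10⁻¹¹ × 3.100×10²⁵ = 2.069×10¹⁵ m³/s².
r₁ = 12100 + 2432 = 14532 km = 1.4532×10⁷ m.
r₂ = 12100 + 86330 = 98430 km = 9.8430×10⁷ m.
Transfer ellipse a_t = (r₁ + r₂)/2 = 5.648×10⁷ m.
At r₁: circular v_c1 = √(μ/r₁) = 11930 m/s; transfer-periapsis v_p = √[μ(2/r₁ − 1/a_t)] = 15750 m/s.
Δv₁ = v_p − v_c1 = 3820 m/s.
At r₂: circular v_c2 = √(μ/r₂) = 4585 m/s; transfer-apoapsis v_a = √[μ(2/r₂ − 1/a_t)] = 2326 m/s.
Δv₂ = v_c2 − v_a = 2259 m/s.
Total Δv = Δv₁ + Δv₂ = 6079 m/s.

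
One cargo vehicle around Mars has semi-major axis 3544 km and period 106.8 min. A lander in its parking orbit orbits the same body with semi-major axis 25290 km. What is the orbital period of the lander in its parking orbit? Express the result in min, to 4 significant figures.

Kepler's third law: T² ∝ a³, so T₂ = T₁ (a₂/a₁)^(3/2).
a₂/a₁ = 7.136, (a₂/a₁)^(3/2) = 19.06.
T₂ = 106.8 × 19.06 = 2036 min.

T₂ ≈ 2036 min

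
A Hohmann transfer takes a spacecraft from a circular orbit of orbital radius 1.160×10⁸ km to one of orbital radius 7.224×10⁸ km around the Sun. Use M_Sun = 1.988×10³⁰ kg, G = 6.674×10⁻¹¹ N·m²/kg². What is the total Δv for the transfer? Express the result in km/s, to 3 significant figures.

μ = GM = 6.674×10⁻¹¹ × 1.988×10³⁰ = 1.327×10²⁰ m³/s².
r₁ = 1.160×10⁸ km = 1.160×10¹¹ m.
r₂ = 7.224×10⁸ km = 7.224×10¹¹ m.
Transfer ellipse a_t = (r₁ + r₂)/2 = 4.192×10¹¹ m.
At r₁: circular v_c1 = √(μ/r₁) = 33820 m/s; transfer-perihelion v_p = √[μ(2/r₁ − 1/a_t)] = 44400 m/s.
Δv₁ = v_p − v_c1 = 10580 m/s.
At r₂: circular v_c2 = √(μ/r₂) = 13550 m/s; transfer-aphelion v_a = √[μ(2/r₂ − 1/a_t)] = 7129 m/s.
Δv₂ = v_c2 − v_a = 6423 m/s.
Total Δv = Δv₁ + Δv₂ = 17000 m/s = 17.00 km/s.

Δv_total ≈ 17.0 km/s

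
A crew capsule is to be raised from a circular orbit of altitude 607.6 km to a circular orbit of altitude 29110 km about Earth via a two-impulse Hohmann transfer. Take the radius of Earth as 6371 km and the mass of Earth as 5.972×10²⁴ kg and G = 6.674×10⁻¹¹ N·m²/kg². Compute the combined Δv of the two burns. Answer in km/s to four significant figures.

μ = GM = 6.674×10⁻¹¹ × 5.972×10²⁴ = 3.986×10¹⁴ m³/s².
r₁ = 6371 + 607.6 = 6978.6 km = 6.9786×10⁶ m.
r₂ = 6371 + 29110 = 35481 km = 3.5481×10⁷ m.
Transfer ellipse a_t = (r₁ + r₂)/2 = 2.123×10⁷ m.
At r₁: circular v_c1 = √(μ/r₁) = 7557 m/s; transfer-perigee v_p = √[μ(2/r₁ − 1/a_t)] = 9770 m/s.
Δv₁ = v_p − v_c1 = 2213 m/s.
At r₂: circular v_c2 = √(μ/r₂) = 3352 m/s; transfer-apogee v_a = √[μ(2/r₂ − 1/a_t)] = 1922 m/s.
Δv₂ = v_c2 − v_a = 1430 m/s.
Total Δv = Δv₁ + Δv₂ = 3643 m/s = 3.643 km/s.

Δv_total ≈ 3.643 km/s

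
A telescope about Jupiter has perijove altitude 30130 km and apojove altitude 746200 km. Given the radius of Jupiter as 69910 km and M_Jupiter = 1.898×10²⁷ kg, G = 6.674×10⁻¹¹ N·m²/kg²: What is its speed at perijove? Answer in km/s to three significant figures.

v ≈ 47.5 km/s

μ = GM = 6.674×10⁻¹¹ × 1.898×10²⁷ = 1.267×10¹⁷ m³/s².
r_p = 69910 + 30130 = 100040 km = 1.0004×10⁸ m.
r_a = 69910 + 746200 = 816110 km = 8.1611×10⁸ m.
Semi-major axis a = (r_p + r_a)/2 = 4.5808×10⁵ km = 4.581×10⁸ m.
Vis-viva: v² = μ(2/r − 1/a) = 1.267×10¹⁷ × (1.999×10⁻⁸ − 2.183×10⁻⁹) = 2.256×10⁹ m²/s².
v = 47500 m/s = 47.50 km/s.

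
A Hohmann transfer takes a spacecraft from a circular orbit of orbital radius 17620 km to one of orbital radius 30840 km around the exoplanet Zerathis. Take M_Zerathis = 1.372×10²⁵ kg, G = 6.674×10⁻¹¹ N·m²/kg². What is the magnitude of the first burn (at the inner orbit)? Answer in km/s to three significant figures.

Δv ≈ 0.924 km/s

μ = GM = 6.674×10⁻¹¹ × 1.372×10²⁵ = 9.157×10¹⁴ m³/s².
r₁ = 17620 km = 1.762×10⁷ m.
r₂ = 30840 km = 3.084×10⁷ m.
Transfer ellipse a_t = (r₁ + r₂)/2 = 2.423×10⁷ m.
At r₁: circular v_c1 = √(μ/r₁) = 7209 m/s; transfer-periapsis v_p = √[μ(2/r₁ − 1/a_t)] = 8133 m/s.
Δv₁ = v_p − v_c1 = 924.1 m/s.
= 0.9241 km/s.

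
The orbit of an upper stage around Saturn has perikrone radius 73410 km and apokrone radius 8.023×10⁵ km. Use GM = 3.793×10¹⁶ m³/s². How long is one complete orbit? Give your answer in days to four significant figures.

Semi-major axis a = (r_p + r_a)/2 = (73410 + 8.0230×10⁵)/2 = 4.3786×10⁵ km = 4.379×10⁸ m.
By Kepler's third law T = 2π√(a³/μ) = 2π × 4.704×10⁴ = 2.956×10⁵ s.
= 3.421 days.

T ≈ 3.421 days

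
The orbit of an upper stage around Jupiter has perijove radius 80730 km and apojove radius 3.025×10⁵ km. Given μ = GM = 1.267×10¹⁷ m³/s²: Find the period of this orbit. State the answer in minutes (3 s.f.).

Semi-major axis a = (r_p + r_a)/2 = (80730 + 3.0250×10⁵)/2 = 1.9162×10⁵ km = 1.916×10⁸ m.
By Kepler's third law T = 2π√(a³/μ) = 2π × 7.452×10³ = 4.682×10⁴ s.
= 780.3 minutes.

T ≈ 780 minutes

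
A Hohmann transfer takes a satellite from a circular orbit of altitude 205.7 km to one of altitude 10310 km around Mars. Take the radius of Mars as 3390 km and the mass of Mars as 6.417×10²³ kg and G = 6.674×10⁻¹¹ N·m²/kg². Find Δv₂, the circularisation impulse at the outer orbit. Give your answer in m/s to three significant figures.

Δv ≈ 628 m/s

μ = GM = 6.674×10⁻¹¹ × 6.417×10²³ = 4.283×10¹³ m³/s².
r₁ = 3390 + 205.7 = 3595.7 km = 3.5957×10⁶ m.
r₂ = 3390 + 10310 = 13700 km = 1.3700×10⁷ m.
Transfer ellipse a_t = (r₁ + r₂)/2 = 8.648×10⁶ m.
At r₁: circular v_c1 = √(μ/r₁) = 3451 m/s; transfer-periapsis v_p = √[μ(2/r₁ − 1/a_t)] = 4344 m/s.
At r₂: circular v_c2 = √(μ/r₂) = 1768 m/s; transfer-apoapsis v_a = √[μ(2/r₂ − 1/a_t)] = 1140 m/s.
Δv₂ = v_c2 − v_a = 628.0 m/s.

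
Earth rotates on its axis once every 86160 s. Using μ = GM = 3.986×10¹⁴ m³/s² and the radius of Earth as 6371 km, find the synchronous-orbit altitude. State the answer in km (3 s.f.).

h_sync ≈ 35800 km

A synchronous orbit has period T, so by Kepler's third law a = (μT²/4π²)^(1/3).
μT²/4π² = 3.986×10¹⁴ × (8.616×10⁴)² / 39.48 = 7.495×10²² m³.
a = 4.216×10⁷ m = 42163 km.
Altitude h = a − R = 42163 − 6371 = 35792 km.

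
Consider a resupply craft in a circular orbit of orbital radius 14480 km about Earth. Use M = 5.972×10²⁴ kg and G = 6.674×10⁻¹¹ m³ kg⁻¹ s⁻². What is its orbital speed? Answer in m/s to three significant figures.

v ≈ 5250 m/s

μ = GM = 6.674×10⁻¹¹ × 5.972×10²⁴ = 3.986×10¹⁴ m³/s².
r = 14480 km = 1.448×10⁷ m.
For a circular orbit v = √(μ/r) = √(3.986×10¹⁴ / 1.448×10⁷) = √(2.753×10⁷) = 5246 m/s.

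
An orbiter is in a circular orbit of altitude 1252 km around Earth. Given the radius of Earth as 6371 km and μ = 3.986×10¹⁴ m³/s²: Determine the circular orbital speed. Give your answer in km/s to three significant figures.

r = 6371 + 1252 = 7623.0 km = 7.6230×10⁶ m.
For a circular orbit v = √(μ/r) = √(3.986×10¹⁴ / 7.623×10⁶) = √(5.229×10⁷) = 7231 m/s.
That is 7.231 km/s.

v ≈ 7.23 km/s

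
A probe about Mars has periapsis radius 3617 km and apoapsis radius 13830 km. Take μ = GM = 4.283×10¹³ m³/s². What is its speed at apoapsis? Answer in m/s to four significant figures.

v ≈ 1133 m/s

Semi-major axis a = (r_p + r_a)/2 = 8723.5 km = 8.724×10⁶ m.
Vis-viva: v² = μ(2/r − 1/a) = 4.283×10¹³ × (1.446×10⁻⁷ − 1.146×10⁻⁷) = 1.284×10⁶ m²/s².
v = 1133 m/s.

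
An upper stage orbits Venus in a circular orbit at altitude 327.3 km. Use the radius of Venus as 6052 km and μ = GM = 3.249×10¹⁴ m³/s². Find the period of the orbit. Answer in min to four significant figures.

T ≈ 93.61 min

r = 6052 + 327.3 = 6379.3 km = 6.3793×10⁶ m.
Kepler's third law: T = 2π√(r³/μ) = 2π√((6.379×10⁶)³ / 3.249×10¹⁴).
r³/μ = 7.990×10⁵ s², so T = 2π × 8.939×10² = 5.616×10³ s.
Converting: 5.616×10³ s ÷ 60.00 = 93.61 min.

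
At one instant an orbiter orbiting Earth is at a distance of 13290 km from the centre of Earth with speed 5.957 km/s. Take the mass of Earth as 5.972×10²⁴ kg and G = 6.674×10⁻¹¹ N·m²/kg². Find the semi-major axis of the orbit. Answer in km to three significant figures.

a ≈ 16300 km

μ = GM = 6.674×10⁻¹¹ × 5.972×10²⁴ = 3.986×10¹⁴ m³/s².
r = 1.329×10⁷ m.
Specific orbital energy ε = v²/2 − μ/r = (5957)²/2 − 3.986×10¹⁴/1.329×10⁷ = -1.225×10⁷ J/kg.
Since ε = −μ/(2a), a = −μ/(2ε) = 1.627×10⁷ m = 16272 km.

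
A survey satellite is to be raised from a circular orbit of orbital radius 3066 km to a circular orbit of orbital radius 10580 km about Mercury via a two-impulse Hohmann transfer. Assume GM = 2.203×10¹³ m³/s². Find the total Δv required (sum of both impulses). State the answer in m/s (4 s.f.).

r₁ = 3066 km = 3.066×10⁶ m.
r₂ = 10580 km = 1.058×10⁷ m.
Transfer ellipse a_t = (r₁ + r₂)/2 = 6.823×10⁶ m.
At r₁: circular v_c1 = √(μ/r₁) = 2681 m/s; transfer-periherm v_p = √[μ(2/r₁ − 1/a_t)] = 3338 m/s.
Δv₁ = v_p − v_c1 = 657.4 m/s.
At r₂: circular v_c2 = √(μ/r₂) = 1443 m/s; transfer-apoherm v_a = √[μ(2/r₂ − 1/a_t)] = 967.3 m/s.
Δv₂ = v_c2 − v_a = 475.7 m/s.
Total Δv = Δv₁ + Δv₂ = 1133 m/s.

Δv_total ≈ 1133 m/s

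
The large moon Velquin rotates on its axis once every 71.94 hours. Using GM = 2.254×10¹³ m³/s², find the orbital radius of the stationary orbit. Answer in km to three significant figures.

r_sync ≈ 33700 km

T = 71.94 hours = 2.590×10⁵ s.
A synchronous orbit has period T, so by Kepler's third law a = (μT²/4π²)^(1/3).
μT²/4π² = 2.254×10¹³ × (2.590×10⁵)² / 39.48 = 3.829×10²² m³.
a = 3.371×10⁷ m = 33706 km.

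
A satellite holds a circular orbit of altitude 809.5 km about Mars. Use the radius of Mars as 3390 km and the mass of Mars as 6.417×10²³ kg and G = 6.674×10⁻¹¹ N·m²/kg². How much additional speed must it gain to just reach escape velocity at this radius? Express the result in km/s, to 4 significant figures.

Δv ≈ 1.323 km/s

μ = GM = 6.674×10⁻¹¹ × 6.417×10²³ = 4.283×10¹³ m³/s².
r = 3390 + 809.5 = 4199.5 km = 4.1995×10⁶ m.
Circular speed v_c = √(μ/r) = 3193 m/s.
Escape speed v_esc = √(2μ/r) = √2 × v_c = 4516 m/s.
Δv = v_esc − v_c = 1323 m/s = 1.323 km/s.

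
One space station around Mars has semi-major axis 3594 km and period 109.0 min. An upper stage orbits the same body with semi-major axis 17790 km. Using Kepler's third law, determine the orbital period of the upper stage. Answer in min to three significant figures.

T₂ ≈ 1200 min

Kepler's third law: T² ∝ a³, so T₂ = T₁ (a₂/a₁)^(3/2).
a₂/a₁ = 4.950, (a₂/a₁)^(3/2) = 11.01.
T₂ = 109.0 × 11.01 = 1200 min.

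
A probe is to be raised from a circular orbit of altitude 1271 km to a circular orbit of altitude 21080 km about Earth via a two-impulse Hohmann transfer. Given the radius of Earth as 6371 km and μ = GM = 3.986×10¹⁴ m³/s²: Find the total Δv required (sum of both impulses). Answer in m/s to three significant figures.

r₁ = 6371 + 1271 = 7642.0 km = 7.6420×10⁶ m.
r₂ = 6371 + 21080 = 27451 km = 2.7451×10⁷ m.
Transfer ellipse a_t = (r₁ + r₂)/2 = 1.755×10⁷ m.
At r₁: circular v_c1 = √(μ/r₁) = 7222 m/s; transfer-perigee v_p = √[μ(2/r₁ − 1/a_t)] = 9033 m/s.
Δv₁ = v_p − v_c1 = 1811 m/s.
At r₂: circular v_c2 = √(μ/r₂) = 3811 m/s; transfer-apogee v_a = √[μ(2/r₂ − 1/a_t)] = 2515 m/s.
Δv₂ = v_c2 − v_a = 1296 m/s.
Total Δv = Δv₁ + Δv₂ = 3107 m/s.

Δv_total ≈ 3110 m/s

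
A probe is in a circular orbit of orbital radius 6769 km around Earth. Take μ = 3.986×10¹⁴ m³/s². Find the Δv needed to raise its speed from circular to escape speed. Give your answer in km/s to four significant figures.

Δv ≈ 3.179 km/s

r = 6769 km = 6.769×10⁶ m.
Circular speed v_c = √(μ/r) = 7674 m/s.
Escape speed v_esc = √(2μ/r) = √2 × v_c = 10850 m/s.
Δv = v_esc − v_c = 3179 m/s = 3.179 km/s.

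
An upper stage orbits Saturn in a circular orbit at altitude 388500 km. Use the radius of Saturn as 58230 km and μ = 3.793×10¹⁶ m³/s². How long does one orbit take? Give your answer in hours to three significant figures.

T ≈ 84.6 hours

r = 58230 + 388500 = 446730 km = 4.4673×10⁸ m.
Kepler's third law: T = 2π√(r³/μ) = 2π√((4.467×10⁸)³ / 3.793×10¹⁶).
r³/μ = 2.350×10⁹ s², so T = 2π × 4.848×10⁴ = 3.046×10⁵ s.
Converting: 3.046×10⁵ s ÷ 3600 = 84.62 hours.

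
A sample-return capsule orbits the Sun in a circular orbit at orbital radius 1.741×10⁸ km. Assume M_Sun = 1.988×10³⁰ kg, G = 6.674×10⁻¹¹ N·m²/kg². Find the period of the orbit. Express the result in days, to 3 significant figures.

μ = GM = 6.674×10⁻¹¹ × 1.988×10³⁰ = 1.327×10²⁰ m³/s².
r = 1.741×10⁸ km = 1.741×10¹¹ m.
Kepler's third law: T = 2π√(r³/μ) = 2π√((1.741×10¹¹)³ / 1.327×10²⁰).
r³/μ = 3.977×10¹³ s², so T = 2π × 6.307×10⁶ = 3.963×10⁷ s.
Converting: 3.963×10⁷ s ÷ 86400 = 458.6 days.

T ≈ 459 days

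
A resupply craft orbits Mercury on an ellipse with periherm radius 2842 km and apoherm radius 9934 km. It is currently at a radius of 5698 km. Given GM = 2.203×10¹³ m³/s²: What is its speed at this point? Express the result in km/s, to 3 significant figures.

Semi-major axis a = (r_p + r_a)/2 = 6388.0 km = 6.388×10⁶ m.
Vis-viva: v² = μ(2/r − 1/a) = 2.203×10¹³ × (3.510×10⁻⁷ − 1.565×10⁻⁷) = 4.284×10⁶ m²/s².
v = 2070 m/s = 2.070 km/s.

v ≈ 2.07 km/s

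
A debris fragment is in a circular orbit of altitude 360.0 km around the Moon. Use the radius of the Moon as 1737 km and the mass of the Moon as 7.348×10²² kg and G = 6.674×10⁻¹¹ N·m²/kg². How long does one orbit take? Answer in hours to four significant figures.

μ = GM = 6.674×10⁻¹¹ × 7.348×10²² = 4.904×10¹² m³/s².
r = 1737 + 360.0 = 2097.0 km = 2.0970×10⁶ m.
Kepler's third law: T = 2π√(r³/μ) = 2π√((2.097×10⁶)³ / 4.904×10¹²).
r³/μ = 1.880×10⁶ s², so T = 2π × 1.371×10³ = 8.616×10³ s.
Converting: 8.616×10³ s ÷ 3600 = 2.393 hours.

T ≈ 2.393 hours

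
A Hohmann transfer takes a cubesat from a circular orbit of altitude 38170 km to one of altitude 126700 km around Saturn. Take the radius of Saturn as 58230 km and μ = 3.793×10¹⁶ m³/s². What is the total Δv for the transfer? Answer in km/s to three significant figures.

r₁ = 58230 + 38170 = 96400 km = 9.6400×10⁷ m.
r₂ = 58230 + 126700 = 184930 km = 1.8493×10⁸ m.
Transfer ellipse a_t = (r₁ + r₂)/2 = 1.407×10⁸ m.
At r₁: circular v_c1 = √(μ/r₁) = 19840 m/s; transfer-perikrone v_p = √[μ(2/r₁ − 1/a_t)] = 22740 m/s.
Δv₁ = v_p − v_c1 = 2908 m/s.
At r₂: circular v_c2 = √(μ/r₂) = 14320 m/s; transfer-apokrone v_a = √[μ(2/r₂ − 1/a_t)] = 11860 m/s.
Δv₂ = v_c2 − v_a = 2466 m/s.
Total Δv = Δv₁ + Δv₂ = 5373 m/s = 5.373 km/s.

Δv_total ≈ 5.37 km/s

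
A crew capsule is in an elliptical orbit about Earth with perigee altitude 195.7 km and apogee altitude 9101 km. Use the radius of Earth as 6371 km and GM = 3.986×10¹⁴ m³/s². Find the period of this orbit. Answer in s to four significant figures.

T ≈ 11510 s

r_p = 6371 + 195.7 = 6566.7 km = 6.5667×10⁶ m.
r_a = 6371 + 9101 = 15472 km = 1.5472×10⁷ m.
Semi-major axis a = (r_p + r_a)/2 = (6566.7 + 15472)/2 = 11019 km = 1.102×10⁷ m.
By Kepler's third law T = 2π√(a³/μ) = 2π × 1.832×10³ = 1.151×10⁴ s.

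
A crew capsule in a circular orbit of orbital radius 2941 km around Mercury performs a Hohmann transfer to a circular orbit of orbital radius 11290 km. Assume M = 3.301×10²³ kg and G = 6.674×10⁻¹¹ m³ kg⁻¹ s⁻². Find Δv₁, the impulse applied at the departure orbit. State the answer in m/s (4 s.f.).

μ = GM = 6.674×10⁻¹¹ × 3.301×10²³ = 2.203×10¹³ m³/s².
r₁ = 2941 km = 2.941×10⁶ m.
r₂ = 11290 km = 1.129×10⁷ m.
Transfer ellipse a_t = (r₁ + r₂)/2 = 7.116×10⁶ m.
At r₁: circular v_c1 = √(μ/r₁) = 2737 m/s; transfer-periherm v_p = √[μ(2/r₁ − 1/a_t)] = 3448 m/s.
Δv₁ = v_p − v_c1 = 710.6 m/s.

Δv ≈ 710.6 m/s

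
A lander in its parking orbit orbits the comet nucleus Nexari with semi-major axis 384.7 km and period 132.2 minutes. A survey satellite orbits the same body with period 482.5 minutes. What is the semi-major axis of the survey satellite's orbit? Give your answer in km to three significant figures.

Kepler's third law: a³ ∝ T², so a₂ = a₁ (T₂/T₁)^(2/3).
T₂/T₁ = 3.650, (T₂/T₁)^(2/3) = 2.371.
a₂ = 384.7 × 2.371 = 911.9 km.

a₂ ≈ 912 km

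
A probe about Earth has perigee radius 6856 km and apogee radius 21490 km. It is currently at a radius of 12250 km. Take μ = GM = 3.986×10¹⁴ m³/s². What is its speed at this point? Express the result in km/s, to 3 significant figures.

Semi-major axis a = (r_p + r_a)/2 = 14173 km = 1.417×10⁷ m.
Vis-viva: v² = μ(2/r − 1/a) = 3.986×10¹⁴ × (1.633×10⁻⁷ − 7.056×10⁻⁸) = 3.695×10⁷ m²/s².
v = 6079 m/s = 6.079 km/s.

v ≈ 6.08 km/s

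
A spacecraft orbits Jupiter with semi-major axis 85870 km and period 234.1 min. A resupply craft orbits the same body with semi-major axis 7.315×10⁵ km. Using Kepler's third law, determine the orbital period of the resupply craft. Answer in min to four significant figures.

Kepler's third law: T² ∝ a³, so T₂ = T₁ (a₂/a₁)^(3/2).
a₂/a₁ = 8.519, (a₂/a₁)^(3/2) = 24.86.
T₂ = 234.1 × 24.86 = 5821 min.

T₂ ≈ 5821 min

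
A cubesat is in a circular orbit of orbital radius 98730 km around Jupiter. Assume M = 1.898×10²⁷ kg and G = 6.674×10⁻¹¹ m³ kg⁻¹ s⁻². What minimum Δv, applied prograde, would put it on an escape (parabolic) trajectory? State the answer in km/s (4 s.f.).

μ = GM = 6.674×10⁻¹¹ × 1.898×10²⁷ = 1.267×10¹⁷ m³/s².
r = 98730 km = 9.873×10⁷ m.
Circular speed v_c = √(μ/r) = 35820 m/s.
Escape speed v_esc = √(2μ/r) = √2 × v_c = 50660 m/s.
Δv = v_esc − v_c = 14840 m/s = 14.84 km/s.

Δv ≈ 14.84 km/s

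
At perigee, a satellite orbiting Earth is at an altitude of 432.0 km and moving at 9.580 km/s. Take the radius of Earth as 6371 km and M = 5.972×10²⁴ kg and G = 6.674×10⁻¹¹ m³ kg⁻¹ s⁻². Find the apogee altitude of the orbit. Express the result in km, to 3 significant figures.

μ = GM = 6.674×10⁻¹¹ × 5.972×10²⁴ = 3.986×10¹⁴ m³/s².
r_p = 6371 + 432.0 = 6803.0 km = 6.803×10⁶ m.
Specific energy ε = v²/2 − μ/r = -1.270×10⁷ J/kg, so a = −μ/(2ε) = 1.569×10⁷ m.
The apsides satisfy r_p + r_a = 2a, so the apogee radius is 2a − r_p = 2.458×10⁷ m = 24582 km.
Apogee altitude = 24582 − 6371 = 18211 km.

apogee altitude ≈ 18200 km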